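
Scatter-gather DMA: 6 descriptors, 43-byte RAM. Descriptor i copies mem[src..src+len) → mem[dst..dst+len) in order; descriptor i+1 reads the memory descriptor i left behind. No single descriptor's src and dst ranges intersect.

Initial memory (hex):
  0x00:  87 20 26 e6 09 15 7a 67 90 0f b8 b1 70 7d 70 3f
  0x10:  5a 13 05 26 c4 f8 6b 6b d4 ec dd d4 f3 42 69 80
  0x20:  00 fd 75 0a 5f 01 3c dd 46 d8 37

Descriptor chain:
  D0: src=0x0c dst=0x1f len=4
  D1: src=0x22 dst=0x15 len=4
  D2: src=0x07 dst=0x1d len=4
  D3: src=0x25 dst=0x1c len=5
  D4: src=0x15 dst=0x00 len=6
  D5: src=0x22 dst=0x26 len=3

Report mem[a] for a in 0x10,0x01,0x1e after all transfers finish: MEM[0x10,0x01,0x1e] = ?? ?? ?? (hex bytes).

MEM[0x10,0x01,0x1e] = 5a 0a dd

[0] 0x0c->0x1f len=4 : 70 7d 70 3f
[1] 0x22->0x15 len=4 : 3f 0a 5f 01
[2] 0x07->0x1d len=4 : 67 90 0f b8
[3] 0x25->0x1c len=5 : 01 3c dd 46 d8
[4] 0x15->0x00 len=6 : 3f 0a 5f 01 ec dd
[5] 0x22->0x26 len=3 : 3f 0a 5f
query mem[0x10]=0x5a, mem[0x01]=0x0a, mem[0x1e]=0xdd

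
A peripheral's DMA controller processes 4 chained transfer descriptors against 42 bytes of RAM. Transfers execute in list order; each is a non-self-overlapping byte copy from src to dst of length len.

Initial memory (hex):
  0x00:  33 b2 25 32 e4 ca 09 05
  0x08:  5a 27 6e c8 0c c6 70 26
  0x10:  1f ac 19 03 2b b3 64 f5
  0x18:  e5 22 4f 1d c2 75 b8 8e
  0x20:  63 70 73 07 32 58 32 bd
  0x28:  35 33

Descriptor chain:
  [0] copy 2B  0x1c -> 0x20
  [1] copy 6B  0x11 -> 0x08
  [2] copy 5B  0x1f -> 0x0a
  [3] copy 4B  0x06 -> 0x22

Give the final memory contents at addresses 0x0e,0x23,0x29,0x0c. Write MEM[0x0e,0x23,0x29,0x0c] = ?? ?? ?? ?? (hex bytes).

#0 dst[0x20+2] := {0xc2,0x75}
#1 dst[0x08+6] := {0xac,0x19,0x03,0x2b,0xb3,0x64}
#2 dst[0x0a+5] := {0x8e,0xc2,0x75,0x73,0x07}
#3 dst[0x22+4] := {0x09,0x05,0xac,0x19}
query mem[0x0e]=0x07, mem[0x23]=0x05, mem[0x29]=0x33, mem[0x0c]=0x75

MEM[0x0e,0x23,0x29,0x0c] = 07 05 33 75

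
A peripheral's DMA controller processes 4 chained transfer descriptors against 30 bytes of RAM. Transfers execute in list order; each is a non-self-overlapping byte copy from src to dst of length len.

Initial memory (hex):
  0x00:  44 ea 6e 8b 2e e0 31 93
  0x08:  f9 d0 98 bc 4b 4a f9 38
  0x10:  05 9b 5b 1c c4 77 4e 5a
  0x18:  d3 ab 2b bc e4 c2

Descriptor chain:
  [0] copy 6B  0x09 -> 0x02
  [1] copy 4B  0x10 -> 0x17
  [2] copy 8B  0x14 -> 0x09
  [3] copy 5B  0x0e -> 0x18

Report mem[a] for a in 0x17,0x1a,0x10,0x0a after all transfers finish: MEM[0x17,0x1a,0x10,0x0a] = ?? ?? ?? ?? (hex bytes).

[0] 0x09->0x02 len=6 : d0 98 bc 4b 4a f9
[1] 0x10->0x17 len=4 : 05 9b 5b 1c
[2] 0x14->0x09 len=8 : c4 77 4e 05 9b 5b 1c bc
[3] 0x0e->0x18 len=5 : 5b 1c bc 9b 5b
query mem[0x17]=0x05, mem[0x1a]=0xbc, mem[0x10]=0xbc, mem[0x0a]=0x77

MEM[0x17,0x1a,0x10,0x0a] = 05 bc bc 77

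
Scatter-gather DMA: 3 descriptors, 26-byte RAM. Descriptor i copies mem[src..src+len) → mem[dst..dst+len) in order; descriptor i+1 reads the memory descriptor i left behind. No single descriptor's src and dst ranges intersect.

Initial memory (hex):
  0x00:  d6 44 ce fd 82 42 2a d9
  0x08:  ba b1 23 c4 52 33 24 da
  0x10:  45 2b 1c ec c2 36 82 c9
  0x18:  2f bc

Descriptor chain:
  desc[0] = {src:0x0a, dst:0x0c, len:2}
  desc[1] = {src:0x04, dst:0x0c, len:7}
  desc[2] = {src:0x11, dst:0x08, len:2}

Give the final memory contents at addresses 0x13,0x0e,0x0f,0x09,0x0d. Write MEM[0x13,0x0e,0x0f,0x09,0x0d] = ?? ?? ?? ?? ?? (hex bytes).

#0 dst[0x0c+2] := {0x23,0xc4}
#1 dst[0x0c+7] := {0x82,0x42,0x2a,0xd9,0xba,0xb1,0x23}
#2 dst[0x08+2] := {0xb1,0x23}
query mem[0x13]=0xec, mem[0x0e]=0x2a, mem[0x0f]=0xd9, mem[0x09]=0x23, mem[0x0d]=0x42

MEM[0x13,0x0e,0x0f,0x09,0x0d] = ec 2a d9 23 42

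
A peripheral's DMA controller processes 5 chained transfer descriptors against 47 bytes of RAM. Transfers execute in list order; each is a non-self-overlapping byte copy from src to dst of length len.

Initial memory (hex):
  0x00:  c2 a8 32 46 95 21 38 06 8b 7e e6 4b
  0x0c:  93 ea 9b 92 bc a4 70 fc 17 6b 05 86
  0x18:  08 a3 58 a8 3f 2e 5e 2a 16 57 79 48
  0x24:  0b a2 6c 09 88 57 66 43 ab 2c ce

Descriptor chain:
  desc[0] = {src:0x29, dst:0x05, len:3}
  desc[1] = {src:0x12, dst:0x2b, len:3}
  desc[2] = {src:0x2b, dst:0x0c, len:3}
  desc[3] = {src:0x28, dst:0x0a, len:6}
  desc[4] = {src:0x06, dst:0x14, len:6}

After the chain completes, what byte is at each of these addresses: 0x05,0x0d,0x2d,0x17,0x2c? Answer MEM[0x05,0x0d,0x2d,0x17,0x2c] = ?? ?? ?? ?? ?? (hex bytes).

#0 dst[0x05+3] := {0x57,0x66,0x43}
#1 dst[0x2b+3] := {0x70,0xfc,0x17}
#2 dst[0x0c+3] := {0x70,0xfc,0x17}
#3 dst[0x0a+6] := {0x88,0x57,0x66,0x70,0xfc,0x17}
#4 dst[0x14+6] := {0x66,0x43,0x8b,0x7e,0x88,0x57}
query mem[0x05]=0x57, mem[0x0d]=0x70, mem[0x2d]=0x17, mem[0x17]=0x7e, mem[0x2c]=0xfc

MEM[0x05,0x0d,0x2d,0x17,0x2c] = 57 70 17 7e fc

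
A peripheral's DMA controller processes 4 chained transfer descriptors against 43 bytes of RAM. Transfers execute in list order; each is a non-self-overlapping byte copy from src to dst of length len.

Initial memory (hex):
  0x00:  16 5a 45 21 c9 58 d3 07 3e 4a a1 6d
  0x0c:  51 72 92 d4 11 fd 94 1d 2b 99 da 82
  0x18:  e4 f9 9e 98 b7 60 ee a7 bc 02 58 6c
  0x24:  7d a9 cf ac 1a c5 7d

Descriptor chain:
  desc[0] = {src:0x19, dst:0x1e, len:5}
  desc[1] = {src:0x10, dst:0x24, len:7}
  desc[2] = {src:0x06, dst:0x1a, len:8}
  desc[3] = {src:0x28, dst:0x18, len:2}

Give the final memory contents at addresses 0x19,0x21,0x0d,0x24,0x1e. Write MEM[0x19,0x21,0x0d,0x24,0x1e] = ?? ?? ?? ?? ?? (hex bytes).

MEM[0x19,0x21,0x0d,0x24,0x1e] = 99 72 72 11 a1

[0] 0x19->0x1e len=5 : f9 9e 98 b7 60
[1] 0x10->0x24 len=7 : 11 fd 94 1d 2b 99 da
[2] 0x06->0x1a len=8 : d3 07 3e 4a a1 6d 51 72
[3] 0x28->0x18 len=2 : 2b 99
query mem[0x19]=0x99, mem[0x21]=0x72, mem[0x0d]=0x72, mem[0x24]=0x11, mem[0x1e]=0xa1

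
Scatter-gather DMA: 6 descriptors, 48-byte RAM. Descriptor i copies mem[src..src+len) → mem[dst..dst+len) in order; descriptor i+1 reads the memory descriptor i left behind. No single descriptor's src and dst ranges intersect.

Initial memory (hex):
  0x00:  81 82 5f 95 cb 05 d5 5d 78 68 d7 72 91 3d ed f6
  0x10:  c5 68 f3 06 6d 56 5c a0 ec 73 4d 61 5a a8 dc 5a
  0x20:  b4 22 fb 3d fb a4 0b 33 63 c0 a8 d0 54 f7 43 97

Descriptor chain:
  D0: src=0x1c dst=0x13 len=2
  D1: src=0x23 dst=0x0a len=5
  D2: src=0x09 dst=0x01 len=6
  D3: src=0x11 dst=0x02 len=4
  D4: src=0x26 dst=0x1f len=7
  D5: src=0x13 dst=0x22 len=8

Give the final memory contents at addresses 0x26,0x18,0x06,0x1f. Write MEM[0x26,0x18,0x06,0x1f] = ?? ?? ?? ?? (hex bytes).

MEM[0x26,0x18,0x06,0x1f] = a0 ec 33 0b

#0 dst[0x13+2] := {0x5a,0xa8}
#1 dst[0x0a+5] := {0x3d,0xfb,0xa4,0x0b,0x33}
#2 dst[0x01+6] := {0x68,0x3d,0xfb,0xa4,0x0b,0x33}
#3 dst[0x02+4] := {0x68,0xf3,0x5a,0xa8}
#4 dst[0x1f+7] := {0x0b,0x33,0x63,0xc0,0xa8,0xd0,0x54}
#5 dst[0x22+8] := {0x5a,0xa8,0x56,0x5c,0xa0,0xec,0x73,0x4d}
query mem[0x26]=0xa0, mem[0x18]=0xec, mem[0x06]=0x33, mem[0x1f]=0x0b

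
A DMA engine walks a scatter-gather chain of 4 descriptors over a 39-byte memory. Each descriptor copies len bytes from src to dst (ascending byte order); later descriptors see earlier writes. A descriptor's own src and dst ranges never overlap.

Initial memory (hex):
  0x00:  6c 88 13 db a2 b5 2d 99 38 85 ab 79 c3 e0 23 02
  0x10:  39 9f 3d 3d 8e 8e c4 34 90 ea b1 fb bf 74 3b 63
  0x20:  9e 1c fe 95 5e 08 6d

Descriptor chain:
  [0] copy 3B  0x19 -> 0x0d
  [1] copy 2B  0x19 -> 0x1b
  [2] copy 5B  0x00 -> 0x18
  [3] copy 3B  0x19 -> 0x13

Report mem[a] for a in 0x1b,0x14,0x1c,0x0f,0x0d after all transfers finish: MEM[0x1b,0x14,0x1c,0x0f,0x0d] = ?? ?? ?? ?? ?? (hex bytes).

MEM[0x1b,0x14,0x1c,0x0f,0x0d] = db 13 a2 fb ea

D0: mem[0x0d..0x0f] <- [ea b1 fb]
D1: mem[0x1b..0x1c] <- [ea b1]
D2: mem[0x18..0x1c] <- [6c 88 13 db a2]
D3: mem[0x13..0x15] <- [88 13 db]
query mem[0x1b]=0xdb, mem[0x14]=0x13, mem[0x1c]=0xa2, mem[0x0f]=0xfb, mem[0x0d]=0xea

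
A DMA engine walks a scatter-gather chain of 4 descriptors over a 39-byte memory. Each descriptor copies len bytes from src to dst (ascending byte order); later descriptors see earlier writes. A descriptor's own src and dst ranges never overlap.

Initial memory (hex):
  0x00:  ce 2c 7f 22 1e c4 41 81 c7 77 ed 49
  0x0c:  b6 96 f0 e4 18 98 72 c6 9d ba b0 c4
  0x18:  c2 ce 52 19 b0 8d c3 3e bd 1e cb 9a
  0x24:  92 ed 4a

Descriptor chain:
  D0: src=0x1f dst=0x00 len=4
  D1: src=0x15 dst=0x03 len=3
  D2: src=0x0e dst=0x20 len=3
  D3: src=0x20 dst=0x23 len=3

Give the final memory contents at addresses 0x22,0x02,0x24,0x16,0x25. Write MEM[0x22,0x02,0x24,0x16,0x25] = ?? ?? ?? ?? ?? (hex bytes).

MEM[0x22,0x02,0x24,0x16,0x25] = 18 1e e4 b0 18

[0] 0x1f->0x00 len=4 : 3e bd 1e cb
[1] 0x15->0x03 len=3 : ba b0 c4
[2] 0x0e->0x20 len=3 : f0 e4 18
[3] 0x20->0x23 len=3 : f0 e4 18
query mem[0x22]=0x18, mem[0x02]=0x1e, mem[0x24]=0xe4, mem[0x16]=0xb0, mem[0x25]=0x18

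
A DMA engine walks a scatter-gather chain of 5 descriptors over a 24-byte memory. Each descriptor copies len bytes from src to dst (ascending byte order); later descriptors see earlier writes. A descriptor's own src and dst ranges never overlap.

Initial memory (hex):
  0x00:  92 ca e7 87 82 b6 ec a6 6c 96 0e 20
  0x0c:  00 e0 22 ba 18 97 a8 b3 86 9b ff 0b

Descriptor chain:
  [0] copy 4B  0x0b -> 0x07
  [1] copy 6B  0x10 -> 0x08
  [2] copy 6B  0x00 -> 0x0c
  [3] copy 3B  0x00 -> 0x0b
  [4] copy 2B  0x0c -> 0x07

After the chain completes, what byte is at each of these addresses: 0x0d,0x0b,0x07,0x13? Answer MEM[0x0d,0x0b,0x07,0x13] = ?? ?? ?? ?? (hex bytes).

MEM[0x0d,0x0b,0x07,0x13] = e7 92 ca b3

  after D0: wrote 4B at 0x07 = 2000e022
  after D1: wrote 6B at 0x08 = 1897a8b3869b
  after D2: wrote 6B at 0x0c = 92cae78782b6
  after D3: wrote 3B at 0x0b = 92cae7
  after D4: wrote 2B at 0x07 = cae7
query mem[0x0d]=0xe7, mem[0x0b]=0x92, mem[0x07]=0xca, mem[0x13]=0xb3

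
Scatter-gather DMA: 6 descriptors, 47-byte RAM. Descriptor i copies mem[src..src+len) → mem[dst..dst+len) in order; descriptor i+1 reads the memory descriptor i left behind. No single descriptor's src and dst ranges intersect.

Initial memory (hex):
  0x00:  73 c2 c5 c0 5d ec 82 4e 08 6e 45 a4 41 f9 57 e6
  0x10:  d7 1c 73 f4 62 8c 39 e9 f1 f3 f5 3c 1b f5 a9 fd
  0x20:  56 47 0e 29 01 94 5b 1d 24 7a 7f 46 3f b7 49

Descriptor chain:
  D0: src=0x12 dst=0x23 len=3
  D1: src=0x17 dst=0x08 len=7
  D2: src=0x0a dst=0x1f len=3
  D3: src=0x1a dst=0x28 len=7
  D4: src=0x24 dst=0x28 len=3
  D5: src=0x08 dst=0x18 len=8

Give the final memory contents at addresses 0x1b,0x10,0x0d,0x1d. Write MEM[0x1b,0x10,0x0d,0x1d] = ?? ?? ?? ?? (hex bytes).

  after D0: wrote 3B at 0x23 = 73f462
  after D1: wrote 7B at 0x08 = e9f1f3f53c1bf5
  after D2: wrote 3B at 0x1f = f3f53c
  after D3: wrote 7B at 0x28 = f53c1bf5a9f3f5
  after D4: wrote 3B at 0x28 = f4625b
  after D5: wrote 8B at 0x18 = e9f1f3f53c1bf5e6
query mem[0x1b]=0xf5, mem[0x10]=0xd7, mem[0x0d]=0x1b, mem[0x1d]=0x1b

MEM[0x1b,0x10,0x0d,0x1d] = f5 d7 1b 1b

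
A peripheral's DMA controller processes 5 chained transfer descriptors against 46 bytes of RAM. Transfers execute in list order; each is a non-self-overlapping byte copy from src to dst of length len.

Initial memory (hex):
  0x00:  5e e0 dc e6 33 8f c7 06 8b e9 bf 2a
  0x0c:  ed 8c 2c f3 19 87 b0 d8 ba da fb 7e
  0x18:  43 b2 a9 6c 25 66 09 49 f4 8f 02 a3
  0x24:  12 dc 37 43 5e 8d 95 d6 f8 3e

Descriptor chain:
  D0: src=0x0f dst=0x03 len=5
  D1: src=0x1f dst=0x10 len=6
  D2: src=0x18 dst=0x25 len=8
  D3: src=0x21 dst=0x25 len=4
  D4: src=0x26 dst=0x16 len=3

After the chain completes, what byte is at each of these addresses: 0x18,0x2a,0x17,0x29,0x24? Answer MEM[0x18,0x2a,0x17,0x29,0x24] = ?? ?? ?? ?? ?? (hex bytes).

MEM[0x18,0x2a,0x17,0x29,0x24] = 12 66 a3 25 12

[0] 0x0f->0x03 len=5 : f3 19 87 b0 d8
[1] 0x1f->0x10 len=6 : 49 f4 8f 02 a3 12
[2] 0x18->0x25 len=8 : 43 b2 a9 6c 25 66 09 49
[3] 0x21->0x25 len=4 : 8f 02 a3 12
[4] 0x26->0x16 len=3 : 02 a3 12
query mem[0x18]=0x12, mem[0x2a]=0x66, mem[0x17]=0xa3, mem[0x29]=0x25, mem[0x24]=0x12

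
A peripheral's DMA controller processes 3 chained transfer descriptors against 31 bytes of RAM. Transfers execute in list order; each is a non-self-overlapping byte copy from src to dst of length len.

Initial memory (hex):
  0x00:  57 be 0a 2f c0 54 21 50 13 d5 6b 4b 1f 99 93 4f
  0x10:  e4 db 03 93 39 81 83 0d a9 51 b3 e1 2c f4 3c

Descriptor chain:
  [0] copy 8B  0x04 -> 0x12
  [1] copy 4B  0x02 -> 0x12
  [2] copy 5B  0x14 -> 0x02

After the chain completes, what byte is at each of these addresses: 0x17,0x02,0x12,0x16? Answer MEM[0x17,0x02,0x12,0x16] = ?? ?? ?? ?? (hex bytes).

[0] 0x04->0x12 len=8 : c0 54 21 50 13 d5 6b 4b
[1] 0x02->0x12 len=4 : 0a 2f c0 54
[2] 0x14->0x02 len=5 : c0 54 13 d5 6b
query mem[0x17]=0xd5, mem[0x02]=0xc0, mem[0x12]=0x0a, mem[0x16]=0x13

MEM[0x17,0x02,0x12,0x16] = d5 c0 0a 13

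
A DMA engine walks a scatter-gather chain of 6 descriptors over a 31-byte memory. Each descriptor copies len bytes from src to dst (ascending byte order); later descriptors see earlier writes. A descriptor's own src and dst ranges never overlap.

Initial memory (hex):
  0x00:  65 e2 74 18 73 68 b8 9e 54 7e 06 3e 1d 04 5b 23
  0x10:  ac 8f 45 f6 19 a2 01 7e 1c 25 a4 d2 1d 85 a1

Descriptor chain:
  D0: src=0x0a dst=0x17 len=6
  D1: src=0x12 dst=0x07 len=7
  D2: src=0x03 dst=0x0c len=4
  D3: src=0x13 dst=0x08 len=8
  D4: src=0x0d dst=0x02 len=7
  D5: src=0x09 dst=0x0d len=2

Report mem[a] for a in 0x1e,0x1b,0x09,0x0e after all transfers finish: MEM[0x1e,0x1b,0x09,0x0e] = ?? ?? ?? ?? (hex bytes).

#0 dst[0x17+6] := {0x06,0x3e,0x1d,0x04,0x5b,0x23}
#1 dst[0x07+7] := {0x45,0xf6,0x19,0xa2,0x01,0x06,0x3e}
#2 dst[0x0c+4] := {0x18,0x73,0x68,0xb8}
#3 dst[0x08+8] := {0xf6,0x19,0xa2,0x01,0x06,0x3e,0x1d,0x04}
#4 dst[0x02+7] := {0x3e,0x1d,0x04,0xac,0x8f,0x45,0xf6}
#5 dst[0x0d+2] := {0x19,0xa2}
query mem[0x1e]=0xa1, mem[0x1b]=0x5b, mem[0x09]=0x19, mem[0x0e]=0xa2

MEM[0x1e,0x1b,0x09,0x0e] = a1 5b 19 a2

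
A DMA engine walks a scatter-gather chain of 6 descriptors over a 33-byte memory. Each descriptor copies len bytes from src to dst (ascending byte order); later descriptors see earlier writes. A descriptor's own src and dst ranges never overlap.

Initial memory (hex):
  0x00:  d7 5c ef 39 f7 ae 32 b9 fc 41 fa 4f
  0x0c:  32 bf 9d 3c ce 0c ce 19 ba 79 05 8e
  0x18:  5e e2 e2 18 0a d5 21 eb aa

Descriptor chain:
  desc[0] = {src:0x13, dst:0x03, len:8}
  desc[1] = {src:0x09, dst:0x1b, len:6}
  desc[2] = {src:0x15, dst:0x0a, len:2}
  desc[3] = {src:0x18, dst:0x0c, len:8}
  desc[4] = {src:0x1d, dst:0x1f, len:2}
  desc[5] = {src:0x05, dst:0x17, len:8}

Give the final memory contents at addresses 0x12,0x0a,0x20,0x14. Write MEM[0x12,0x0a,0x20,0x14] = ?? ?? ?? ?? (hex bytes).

[0] 0x13->0x03 len=8 : 19 ba 79 05 8e 5e e2 e2
[1] 0x09->0x1b len=6 : e2 e2 4f 32 bf 9d
[2] 0x15->0x0a len=2 : 79 05
[3] 0x18->0x0c len=8 : 5e e2 e2 e2 e2 4f 32 bf
[4] 0x1d->0x1f len=2 : 4f 32
[5] 0x05->0x17 len=8 : 79 05 8e 5e e2 79 05 5e
query mem[0x12]=0x32, mem[0x0a]=0x79, mem[0x20]=0x32, mem[0x14]=0xba

MEM[0x12,0x0a,0x20,0x14] = 32 79 32 ba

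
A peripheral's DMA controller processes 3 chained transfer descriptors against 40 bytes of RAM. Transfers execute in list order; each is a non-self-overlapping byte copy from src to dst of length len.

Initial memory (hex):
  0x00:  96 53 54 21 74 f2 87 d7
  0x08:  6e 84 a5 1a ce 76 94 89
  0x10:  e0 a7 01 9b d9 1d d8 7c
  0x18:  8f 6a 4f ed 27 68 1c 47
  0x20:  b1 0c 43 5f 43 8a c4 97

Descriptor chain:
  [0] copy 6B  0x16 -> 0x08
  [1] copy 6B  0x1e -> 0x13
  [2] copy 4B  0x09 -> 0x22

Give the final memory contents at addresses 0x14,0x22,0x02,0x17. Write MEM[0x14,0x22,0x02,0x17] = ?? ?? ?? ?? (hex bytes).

  after D0: wrote 6B at 0x08 = d87c8f6a4fed
  after D1: wrote 6B at 0x13 = 1c47b10c435f
  after D2: wrote 4B at 0x22 = 7c8f6a4f
query mem[0x14]=0x47, mem[0x22]=0x7c, mem[0x02]=0x54, mem[0x17]=0x43

MEM[0x14,0x22,0x02,0x17] = 47 7c 54 43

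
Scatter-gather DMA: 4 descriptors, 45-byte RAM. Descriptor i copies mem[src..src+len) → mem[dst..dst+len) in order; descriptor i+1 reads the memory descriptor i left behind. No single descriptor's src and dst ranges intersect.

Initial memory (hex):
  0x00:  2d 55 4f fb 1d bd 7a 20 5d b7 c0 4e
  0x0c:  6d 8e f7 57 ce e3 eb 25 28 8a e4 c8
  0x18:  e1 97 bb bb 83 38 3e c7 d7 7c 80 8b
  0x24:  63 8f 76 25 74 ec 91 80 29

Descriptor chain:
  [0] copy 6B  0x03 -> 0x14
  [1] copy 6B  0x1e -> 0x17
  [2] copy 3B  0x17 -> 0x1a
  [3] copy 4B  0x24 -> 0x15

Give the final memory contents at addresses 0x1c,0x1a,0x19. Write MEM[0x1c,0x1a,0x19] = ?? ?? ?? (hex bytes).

MEM[0x1c,0x1a,0x19] = d7 3e d7

#0 dst[0x14+6] := {0xfb,0x1d,0xbd,0x7a,0x20,0x5d}
#1 dst[0x17+6] := {0x3e,0xc7,0xd7,0x7c,0x80,0x8b}
#2 dst[0x1a+3] := {0x3e,0xc7,0xd7}
#3 dst[0x15+4] := {0x63,0x8f,0x76,0x25}
query mem[0x1c]=0xd7, mem[0x1a]=0x3e, mem[0x19]=0xd7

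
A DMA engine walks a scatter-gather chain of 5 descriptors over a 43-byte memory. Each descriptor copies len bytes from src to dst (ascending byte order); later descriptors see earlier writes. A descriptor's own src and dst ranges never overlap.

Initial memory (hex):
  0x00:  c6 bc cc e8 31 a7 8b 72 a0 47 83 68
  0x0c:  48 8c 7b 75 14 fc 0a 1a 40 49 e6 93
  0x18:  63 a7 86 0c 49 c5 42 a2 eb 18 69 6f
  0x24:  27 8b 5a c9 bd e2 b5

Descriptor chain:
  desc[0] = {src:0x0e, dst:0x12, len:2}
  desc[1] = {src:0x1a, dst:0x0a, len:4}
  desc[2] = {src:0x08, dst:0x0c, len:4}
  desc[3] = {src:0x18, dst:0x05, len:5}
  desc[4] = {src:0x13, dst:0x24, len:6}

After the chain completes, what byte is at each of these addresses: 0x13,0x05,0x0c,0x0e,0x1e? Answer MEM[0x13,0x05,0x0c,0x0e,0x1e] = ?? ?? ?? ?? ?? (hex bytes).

[0] 0x0e->0x12 len=2 : 7b 75
[1] 0x1a->0x0a len=4 : 86 0c 49 c5
[2] 0x08->0x0c len=4 : a0 47 86 0c
[3] 0x18->0x05 len=5 : 63 a7 86 0c 49
[4] 0x13->0x24 len=6 : 75 40 49 e6 93 63
query mem[0x13]=0x75, mem[0x05]=0x63, mem[0x0c]=0xa0, mem[0x0e]=0x86, mem[0x1e]=0x42

MEM[0x13,0x05,0x0c,0x0e,0x1e] = 75 63 a0 86 42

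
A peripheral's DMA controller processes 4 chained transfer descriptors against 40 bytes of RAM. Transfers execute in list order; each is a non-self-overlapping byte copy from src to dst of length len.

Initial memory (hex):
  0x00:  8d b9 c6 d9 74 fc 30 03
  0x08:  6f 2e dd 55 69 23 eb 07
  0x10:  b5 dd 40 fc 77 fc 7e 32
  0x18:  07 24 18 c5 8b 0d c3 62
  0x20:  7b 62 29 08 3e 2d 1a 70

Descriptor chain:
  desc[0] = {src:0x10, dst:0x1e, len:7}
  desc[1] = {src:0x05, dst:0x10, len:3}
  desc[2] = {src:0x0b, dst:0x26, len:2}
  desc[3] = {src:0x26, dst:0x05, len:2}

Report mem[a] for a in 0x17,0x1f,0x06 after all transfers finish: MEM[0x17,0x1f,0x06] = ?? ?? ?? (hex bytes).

[0] 0x10->0x1e len=7 : b5 dd 40 fc 77 fc 7e
[1] 0x05->0x10 len=3 : fc 30 03
[2] 0x0b->0x26 len=2 : 55 69
[3] 0x26->0x05 len=2 : 55 69
query mem[0x17]=0x32, mem[0x1f]=0xdd, mem[0x06]=0x69

MEM[0x17,0x1f,0x06] = 32 dd 69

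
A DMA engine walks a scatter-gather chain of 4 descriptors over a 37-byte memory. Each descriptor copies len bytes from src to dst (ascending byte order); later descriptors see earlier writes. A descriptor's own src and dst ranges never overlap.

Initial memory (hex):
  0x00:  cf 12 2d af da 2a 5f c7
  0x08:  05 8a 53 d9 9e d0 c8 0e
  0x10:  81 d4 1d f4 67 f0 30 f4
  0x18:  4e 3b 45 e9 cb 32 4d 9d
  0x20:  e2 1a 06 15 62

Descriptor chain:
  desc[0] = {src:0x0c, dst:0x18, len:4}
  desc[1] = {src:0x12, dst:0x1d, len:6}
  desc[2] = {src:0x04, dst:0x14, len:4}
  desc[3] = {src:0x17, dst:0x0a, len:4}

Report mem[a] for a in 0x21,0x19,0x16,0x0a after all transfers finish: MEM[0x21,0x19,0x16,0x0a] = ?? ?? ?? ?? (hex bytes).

MEM[0x21,0x19,0x16,0x0a] = 30 d0 5f c7

  after D0: wrote 4B at 0x18 = 9ed0c80e
  after D1: wrote 6B at 0x1d = 1df467f030f4
  after D2: wrote 4B at 0x14 = da2a5fc7
  after D3: wrote 4B at 0x0a = c79ed0c8
query mem[0x21]=0x30, mem[0x19]=0xd0, mem[0x16]=0x5f, mem[0x0a]=0xc7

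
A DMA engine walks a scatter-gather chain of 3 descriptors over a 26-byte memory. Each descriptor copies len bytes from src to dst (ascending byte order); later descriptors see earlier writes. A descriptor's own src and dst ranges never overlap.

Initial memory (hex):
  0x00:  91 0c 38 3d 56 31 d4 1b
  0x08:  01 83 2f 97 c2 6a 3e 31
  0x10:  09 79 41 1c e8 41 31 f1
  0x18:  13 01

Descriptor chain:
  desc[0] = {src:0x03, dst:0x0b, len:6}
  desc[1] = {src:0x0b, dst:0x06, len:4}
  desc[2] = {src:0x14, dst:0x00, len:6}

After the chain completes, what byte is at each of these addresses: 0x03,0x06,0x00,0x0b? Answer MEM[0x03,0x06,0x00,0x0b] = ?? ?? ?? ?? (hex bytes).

D0: mem[0x0b..0x10] <- [3d 56 31 d4 1b 01]
D1: mem[0x06..0x09] <- [3d 56 31 d4]
D2: mem[0x00..0x05] <- [e8 41 31 f1 13 01]
query mem[0x03]=0xf1, mem[0x06]=0x3d, mem[0x00]=0xe8, mem[0x0b]=0x3d

MEM[0x03,0x06,0x00,0x0b] = f1 3d e8 3d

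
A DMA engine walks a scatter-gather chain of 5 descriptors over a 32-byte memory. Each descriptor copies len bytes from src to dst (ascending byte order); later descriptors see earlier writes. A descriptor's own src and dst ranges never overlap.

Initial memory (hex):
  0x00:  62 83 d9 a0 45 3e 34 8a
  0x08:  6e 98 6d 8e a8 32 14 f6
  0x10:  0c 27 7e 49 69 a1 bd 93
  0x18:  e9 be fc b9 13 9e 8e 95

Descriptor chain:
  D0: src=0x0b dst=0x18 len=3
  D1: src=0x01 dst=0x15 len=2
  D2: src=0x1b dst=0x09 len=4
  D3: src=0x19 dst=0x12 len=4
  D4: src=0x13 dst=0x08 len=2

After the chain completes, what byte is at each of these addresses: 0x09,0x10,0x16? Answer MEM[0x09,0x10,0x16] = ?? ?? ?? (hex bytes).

MEM[0x09,0x10,0x16] = b9 0c d9

  after D0: wrote 3B at 0x18 = 8ea832
  after D1: wrote 2B at 0x15 = 83d9
  after D2: wrote 4B at 0x09 = b9139e8e
  after D3: wrote 4B at 0x12 = a832b913
  after D4: wrote 2B at 0x08 = 32b9
query mem[0x09]=0xb9, mem[0x10]=0x0c, mem[0x16]=0xd9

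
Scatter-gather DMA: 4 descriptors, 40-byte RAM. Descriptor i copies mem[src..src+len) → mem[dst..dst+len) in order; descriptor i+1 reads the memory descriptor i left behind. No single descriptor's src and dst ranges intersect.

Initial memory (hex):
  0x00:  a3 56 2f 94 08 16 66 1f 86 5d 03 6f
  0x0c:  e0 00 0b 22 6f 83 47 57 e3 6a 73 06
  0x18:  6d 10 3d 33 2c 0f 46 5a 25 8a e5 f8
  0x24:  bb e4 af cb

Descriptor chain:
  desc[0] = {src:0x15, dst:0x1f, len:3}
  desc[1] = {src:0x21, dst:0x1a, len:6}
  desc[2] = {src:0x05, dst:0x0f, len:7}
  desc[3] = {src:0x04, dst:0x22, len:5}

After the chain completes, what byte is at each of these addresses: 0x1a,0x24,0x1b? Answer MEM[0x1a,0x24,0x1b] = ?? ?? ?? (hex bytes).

MEM[0x1a,0x24,0x1b] = 06 66 e5

#0 dst[0x1f+3] := {0x6a,0x73,0x06}
#1 dst[0x1a+6] := {0x06,0xe5,0xf8,0xbb,0xe4,0xaf}
#2 dst[0x0f+7] := {0x16,0x66,0x1f,0x86,0x5d,0x03,0x6f}
#3 dst[0x22+5] := {0x08,0x16,0x66,0x1f,0x86}
query mem[0x1a]=0x06, mem[0x24]=0x66, mem[0x1b]=0xe5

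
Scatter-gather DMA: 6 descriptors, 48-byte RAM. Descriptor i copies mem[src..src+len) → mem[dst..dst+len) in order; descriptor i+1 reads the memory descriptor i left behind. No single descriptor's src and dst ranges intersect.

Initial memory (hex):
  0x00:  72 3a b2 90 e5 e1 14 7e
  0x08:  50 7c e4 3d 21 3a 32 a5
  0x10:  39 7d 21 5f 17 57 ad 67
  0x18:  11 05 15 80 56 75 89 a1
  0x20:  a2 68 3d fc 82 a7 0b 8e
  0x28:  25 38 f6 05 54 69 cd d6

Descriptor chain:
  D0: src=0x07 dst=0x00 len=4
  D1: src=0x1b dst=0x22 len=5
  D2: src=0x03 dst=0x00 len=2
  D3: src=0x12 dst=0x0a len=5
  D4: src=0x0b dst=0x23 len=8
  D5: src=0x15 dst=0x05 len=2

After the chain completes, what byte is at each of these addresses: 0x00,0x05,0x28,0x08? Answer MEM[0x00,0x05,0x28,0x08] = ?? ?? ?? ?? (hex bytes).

D0: mem[0x00..0x03] <- [7e 50 7c e4]
D1: mem[0x22..0x26] <- [80 56 75 89 a1]
D2: mem[0x00..0x01] <- [e4 e5]
D3: mem[0x0a..0x0e] <- [21 5f 17 57 ad]
D4: mem[0x23..0x2a] <- [5f 17 57 ad a5 39 7d 21]
D5: mem[0x05..0x06] <- [57 ad]
query mem[0x00]=0xe4, mem[0x05]=0x57, mem[0x28]=0x39, mem[0x08]=0x50

MEM[0x00,0x05,0x28,0x08] = e4 57 39 50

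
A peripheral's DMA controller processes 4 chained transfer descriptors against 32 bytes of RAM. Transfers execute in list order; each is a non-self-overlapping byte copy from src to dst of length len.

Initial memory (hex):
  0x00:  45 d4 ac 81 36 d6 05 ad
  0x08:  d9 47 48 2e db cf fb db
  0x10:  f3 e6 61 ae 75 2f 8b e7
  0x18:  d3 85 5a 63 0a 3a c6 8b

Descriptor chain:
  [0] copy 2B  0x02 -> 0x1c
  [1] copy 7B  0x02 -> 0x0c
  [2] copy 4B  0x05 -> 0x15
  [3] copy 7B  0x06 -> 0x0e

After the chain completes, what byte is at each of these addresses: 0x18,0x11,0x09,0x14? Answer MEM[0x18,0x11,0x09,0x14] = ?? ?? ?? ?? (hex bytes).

MEM[0x18,0x11,0x09,0x14] = d9 47 47 ac

  after D0: wrote 2B at 0x1c = ac81
  after D1: wrote 7B at 0x0c = ac8136d605add9
  after D2: wrote 4B at 0x15 = d605add9
  after D3: wrote 7B at 0x0e = 05add947482eac
query mem[0x18]=0xd9, mem[0x11]=0x47, mem[0x09]=0x47, mem[0x14]=0xac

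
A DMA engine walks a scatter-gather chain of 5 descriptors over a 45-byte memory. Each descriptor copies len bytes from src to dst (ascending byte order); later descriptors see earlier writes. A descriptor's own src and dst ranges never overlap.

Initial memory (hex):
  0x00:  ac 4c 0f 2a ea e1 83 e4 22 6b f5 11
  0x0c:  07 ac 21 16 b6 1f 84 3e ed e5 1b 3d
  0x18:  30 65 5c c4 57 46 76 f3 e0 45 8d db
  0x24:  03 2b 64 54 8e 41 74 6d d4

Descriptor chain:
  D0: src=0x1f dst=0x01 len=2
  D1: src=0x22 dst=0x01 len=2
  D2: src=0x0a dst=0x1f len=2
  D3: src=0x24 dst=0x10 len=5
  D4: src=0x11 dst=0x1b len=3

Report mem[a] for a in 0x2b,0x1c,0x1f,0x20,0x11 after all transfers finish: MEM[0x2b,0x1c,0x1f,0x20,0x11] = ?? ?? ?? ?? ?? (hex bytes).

MEM[0x2b,0x1c,0x1f,0x20,0x11] = 6d 64 f5 11 2b

#0 dst[0x01+2] := {0xf3,0xe0}
#1 dst[0x01+2] := {0x8d,0xdb}
#2 dst[0x1f+2] := {0xf5,0x11}
#3 dst[0x10+5] := {0x03,0x2b,0x64,0x54,0x8e}
#4 dst[0x1b+3] := {0x2b,0x64,0x54}
query mem[0x2b]=0x6d, mem[0x1c]=0x64, mem[0x1f]=0xf5, mem[0x20]=0x11, mem[0x11]=0x2b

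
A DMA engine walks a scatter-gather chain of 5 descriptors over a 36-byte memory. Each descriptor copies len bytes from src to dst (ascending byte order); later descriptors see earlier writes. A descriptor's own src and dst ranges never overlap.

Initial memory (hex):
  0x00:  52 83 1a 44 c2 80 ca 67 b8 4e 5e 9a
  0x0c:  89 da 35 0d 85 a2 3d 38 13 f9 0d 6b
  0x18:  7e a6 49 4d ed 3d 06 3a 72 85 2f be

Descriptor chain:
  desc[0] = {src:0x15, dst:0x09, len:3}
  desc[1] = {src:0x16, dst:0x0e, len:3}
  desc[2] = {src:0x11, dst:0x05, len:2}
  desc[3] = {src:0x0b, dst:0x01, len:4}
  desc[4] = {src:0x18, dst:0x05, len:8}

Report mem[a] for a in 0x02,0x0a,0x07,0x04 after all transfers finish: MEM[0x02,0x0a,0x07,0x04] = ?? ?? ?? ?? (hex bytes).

MEM[0x02,0x0a,0x07,0x04] = 89 3d 49 0d

[0] 0x15->0x09 len=3 : f9 0d 6b
[1] 0x16->0x0e len=3 : 0d 6b 7e
[2] 0x11->0x05 len=2 : a2 3d
[3] 0x0b->0x01 len=4 : 6b 89 da 0d
[4] 0x18->0x05 len=8 : 7e a6 49 4d ed 3d 06 3a
query mem[0x02]=0x89, mem[0x0a]=0x3d, mem[0x07]=0x49, mem[0x04]=0x0d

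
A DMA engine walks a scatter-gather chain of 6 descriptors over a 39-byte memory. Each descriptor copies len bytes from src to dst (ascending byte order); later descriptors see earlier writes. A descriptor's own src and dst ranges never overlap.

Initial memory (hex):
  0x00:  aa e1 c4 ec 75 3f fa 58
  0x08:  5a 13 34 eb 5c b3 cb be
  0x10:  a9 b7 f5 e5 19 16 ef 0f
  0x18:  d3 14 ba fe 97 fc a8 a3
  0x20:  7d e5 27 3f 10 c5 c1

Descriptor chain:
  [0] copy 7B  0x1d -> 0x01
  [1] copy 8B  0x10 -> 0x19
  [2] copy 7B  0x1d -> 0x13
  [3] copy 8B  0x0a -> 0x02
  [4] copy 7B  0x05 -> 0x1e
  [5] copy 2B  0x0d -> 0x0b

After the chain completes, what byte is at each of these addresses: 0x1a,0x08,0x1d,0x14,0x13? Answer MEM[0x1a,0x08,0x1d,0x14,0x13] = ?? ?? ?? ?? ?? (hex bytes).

#0 dst[0x01+7] := {0xfc,0xa8,0xa3,0x7d,0xe5,0x27,0x3f}
#1 dst[0x19+8] := {0xa9,0xb7,0xf5,0xe5,0x19,0x16,0xef,0x0f}
#2 dst[0x13+7] := {0x19,0x16,0xef,0x0f,0xe5,0x27,0x3f}
#3 dst[0x02+8] := {0x34,0xeb,0x5c,0xb3,0xcb,0xbe,0xa9,0xb7}
#4 dst[0x1e+7] := {0xb3,0xcb,0xbe,0xa9,0xb7,0x34,0xeb}
#5 dst[0x0b+2] := {0xb3,0xcb}
query mem[0x1a]=0xb7, mem[0x08]=0xa9, mem[0x1d]=0x19, mem[0x14]=0x16, mem[0x13]=0x19

MEM[0x1a,0x08,0x1d,0x14,0x13] = b7 a9 19 16 19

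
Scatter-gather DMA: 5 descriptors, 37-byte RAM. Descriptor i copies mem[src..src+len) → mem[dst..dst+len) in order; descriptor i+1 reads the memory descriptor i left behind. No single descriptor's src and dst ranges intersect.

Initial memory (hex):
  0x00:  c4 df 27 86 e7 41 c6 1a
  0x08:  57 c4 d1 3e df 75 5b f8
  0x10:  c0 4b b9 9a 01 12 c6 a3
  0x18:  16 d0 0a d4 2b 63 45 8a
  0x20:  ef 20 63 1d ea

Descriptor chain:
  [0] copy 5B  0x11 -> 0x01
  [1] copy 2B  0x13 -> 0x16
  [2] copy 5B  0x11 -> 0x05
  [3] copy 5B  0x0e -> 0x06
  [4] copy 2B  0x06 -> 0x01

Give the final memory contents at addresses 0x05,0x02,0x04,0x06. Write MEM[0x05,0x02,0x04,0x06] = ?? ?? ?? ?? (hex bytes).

MEM[0x05,0x02,0x04,0x06] = 4b f8 01 5b

[0] 0x11->0x01 len=5 : 4b b9 9a 01 12
[1] 0x13->0x16 len=2 : 9a 01
[2] 0x11->0x05 len=5 : 4b b9 9a 01 12
[3] 0x0e->0x06 len=5 : 5b f8 c0 4b b9
[4] 0x06->0x01 len=2 : 5b f8
query mem[0x05]=0x4b, mem[0x02]=0xf8, mem[0x04]=0x01, mem[0x06]=0x5b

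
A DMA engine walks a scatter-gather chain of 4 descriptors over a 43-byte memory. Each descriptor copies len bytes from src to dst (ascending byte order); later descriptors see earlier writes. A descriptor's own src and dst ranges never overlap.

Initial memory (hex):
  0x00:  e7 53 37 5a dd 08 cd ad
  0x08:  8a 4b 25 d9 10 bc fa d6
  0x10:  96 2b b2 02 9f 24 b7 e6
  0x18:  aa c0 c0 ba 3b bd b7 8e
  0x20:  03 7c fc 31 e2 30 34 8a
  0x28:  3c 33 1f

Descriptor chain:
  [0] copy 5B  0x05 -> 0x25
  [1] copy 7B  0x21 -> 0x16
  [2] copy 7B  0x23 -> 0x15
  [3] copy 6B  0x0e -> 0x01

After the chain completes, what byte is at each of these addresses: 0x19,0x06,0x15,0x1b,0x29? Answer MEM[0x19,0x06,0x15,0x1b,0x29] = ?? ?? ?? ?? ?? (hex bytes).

MEM[0x19,0x06,0x15,0x1b,0x29] = ad 02 31 4b 4b

#0 dst[0x25+5] := {0x08,0xcd,0xad,0x8a,0x4b}
#1 dst[0x16+7] := {0x7c,0xfc,0x31,0xe2,0x08,0xcd,0xad}
#2 dst[0x15+7] := {0x31,0xe2,0x08,0xcd,0xad,0x8a,0x4b}
#3 dst[0x01+6] := {0xfa,0xd6,0x96,0x2b,0xb2,0x02}
query mem[0x19]=0xad, mem[0x06]=0x02, mem[0x15]=0x31, mem[0x1b]=0x4b, mem[0x29]=0x4b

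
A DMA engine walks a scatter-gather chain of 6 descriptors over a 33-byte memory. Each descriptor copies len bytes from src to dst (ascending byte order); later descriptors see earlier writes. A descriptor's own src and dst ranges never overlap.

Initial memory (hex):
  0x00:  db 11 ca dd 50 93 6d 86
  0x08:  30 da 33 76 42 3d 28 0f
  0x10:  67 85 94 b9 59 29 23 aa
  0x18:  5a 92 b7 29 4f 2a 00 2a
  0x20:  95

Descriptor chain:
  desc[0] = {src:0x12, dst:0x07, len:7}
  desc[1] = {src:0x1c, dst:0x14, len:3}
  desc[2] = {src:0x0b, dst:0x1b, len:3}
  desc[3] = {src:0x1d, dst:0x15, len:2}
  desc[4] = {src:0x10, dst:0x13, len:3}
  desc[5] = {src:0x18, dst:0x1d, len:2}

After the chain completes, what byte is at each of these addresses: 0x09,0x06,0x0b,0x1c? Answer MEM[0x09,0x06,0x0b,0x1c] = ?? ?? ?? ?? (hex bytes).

MEM[0x09,0x06,0x0b,0x1c] = 59 6d 23 aa

[0] 0x12->0x07 len=7 : 94 b9 59 29 23 aa 5a
[1] 0x1c->0x14 len=3 : 4f 2a 00
[2] 0x0b->0x1b len=3 : 23 aa 5a
[3] 0x1d->0x15 len=2 : 5a 00
[4] 0x10->0x13 len=3 : 67 85 94
[5] 0x18->0x1d len=2 : 5a 92
query mem[0x09]=0x59, mem[0x06]=0x6d, mem[0x0b]=0x23, mem[0x1c]=0xaa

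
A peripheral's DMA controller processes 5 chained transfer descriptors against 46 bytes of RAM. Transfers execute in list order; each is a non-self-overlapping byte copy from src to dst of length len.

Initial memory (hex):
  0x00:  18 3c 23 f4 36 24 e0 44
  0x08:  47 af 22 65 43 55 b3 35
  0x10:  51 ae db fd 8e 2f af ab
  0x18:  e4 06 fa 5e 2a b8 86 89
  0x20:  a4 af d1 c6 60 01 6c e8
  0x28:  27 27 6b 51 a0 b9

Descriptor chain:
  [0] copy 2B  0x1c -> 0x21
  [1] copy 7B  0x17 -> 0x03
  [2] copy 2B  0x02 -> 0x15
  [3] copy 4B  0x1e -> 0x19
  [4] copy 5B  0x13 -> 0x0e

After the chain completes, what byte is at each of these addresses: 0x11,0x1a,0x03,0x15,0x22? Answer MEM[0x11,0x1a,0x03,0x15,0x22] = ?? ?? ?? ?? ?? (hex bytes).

[0] 0x1c->0x21 len=2 : 2a b8
[1] 0x17->0x03 len=7 : ab e4 06 fa 5e 2a b8
[2] 0x02->0x15 len=2 : 23 ab
[3] 0x1e->0x19 len=4 : 86 89 a4 2a
[4] 0x13->0x0e len=5 : fd 8e 23 ab ab
query mem[0x11]=0xab, mem[0x1a]=0x89, mem[0x03]=0xab, mem[0x15]=0x23, mem[0x22]=0xb8

MEM[0x11,0x1a,0x03,0x15,0x22] = ab 89 ab 23 b8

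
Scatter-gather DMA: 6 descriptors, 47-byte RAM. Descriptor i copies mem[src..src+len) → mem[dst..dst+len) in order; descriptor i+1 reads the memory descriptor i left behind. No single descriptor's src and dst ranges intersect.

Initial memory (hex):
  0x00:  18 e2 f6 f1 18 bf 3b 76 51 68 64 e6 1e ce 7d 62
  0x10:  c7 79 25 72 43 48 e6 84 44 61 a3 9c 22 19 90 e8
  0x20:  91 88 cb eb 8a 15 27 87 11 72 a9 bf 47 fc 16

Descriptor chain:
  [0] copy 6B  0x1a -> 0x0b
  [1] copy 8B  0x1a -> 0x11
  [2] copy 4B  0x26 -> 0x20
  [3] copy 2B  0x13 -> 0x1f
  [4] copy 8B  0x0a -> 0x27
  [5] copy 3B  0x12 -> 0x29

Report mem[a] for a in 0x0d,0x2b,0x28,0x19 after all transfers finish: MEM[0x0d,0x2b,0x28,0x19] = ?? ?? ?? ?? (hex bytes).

MEM[0x0d,0x2b,0x28,0x19] = 22 19 a3 61

#0 dst[0x0b+6] := {0xa3,0x9c,0x22,0x19,0x90,0xe8}
#1 dst[0x11+8] := {0xa3,0x9c,0x22,0x19,0x90,0xe8,0x91,0x88}
#2 dst[0x20+4] := {0x27,0x87,0x11,0x72}
#3 dst[0x1f+2] := {0x22,0x19}
#4 dst[0x27+8] := {0x64,0xa3,0x9c,0x22,0x19,0x90,0xe8,0xa3}
#5 dst[0x29+3] := {0x9c,0x22,0x19}
query mem[0x0d]=0x22, mem[0x2b]=0x19, mem[0x28]=0xa3, mem[0x19]=0x61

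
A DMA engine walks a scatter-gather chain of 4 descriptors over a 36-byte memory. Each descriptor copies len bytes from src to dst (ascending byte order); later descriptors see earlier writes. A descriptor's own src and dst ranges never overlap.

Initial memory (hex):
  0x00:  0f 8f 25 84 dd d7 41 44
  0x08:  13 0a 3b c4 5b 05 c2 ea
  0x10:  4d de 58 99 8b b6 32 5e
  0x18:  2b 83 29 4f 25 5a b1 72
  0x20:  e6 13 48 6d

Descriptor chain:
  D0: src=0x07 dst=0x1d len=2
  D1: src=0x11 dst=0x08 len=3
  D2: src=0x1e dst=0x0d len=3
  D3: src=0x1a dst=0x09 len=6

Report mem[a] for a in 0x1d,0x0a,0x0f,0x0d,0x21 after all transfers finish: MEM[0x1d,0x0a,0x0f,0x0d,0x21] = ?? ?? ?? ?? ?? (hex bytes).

#0 dst[0x1d+2] := {0x44,0x13}
#1 dst[0x08+3] := {0xde,0x58,0x99}
#2 dst[0x0d+3] := {0x13,0x72,0xe6}
#3 dst[0x09+6] := {0x29,0x4f,0x25,0x44,0x13,0x72}
query mem[0x1d]=0x44, mem[0x0a]=0x4f, mem[0x0f]=0xe6, mem[0x0d]=0x13, mem[0x21]=0x13

MEM[0x1d,0x0a,0x0f,0x0d,0x21] = 44 4f e6 13 13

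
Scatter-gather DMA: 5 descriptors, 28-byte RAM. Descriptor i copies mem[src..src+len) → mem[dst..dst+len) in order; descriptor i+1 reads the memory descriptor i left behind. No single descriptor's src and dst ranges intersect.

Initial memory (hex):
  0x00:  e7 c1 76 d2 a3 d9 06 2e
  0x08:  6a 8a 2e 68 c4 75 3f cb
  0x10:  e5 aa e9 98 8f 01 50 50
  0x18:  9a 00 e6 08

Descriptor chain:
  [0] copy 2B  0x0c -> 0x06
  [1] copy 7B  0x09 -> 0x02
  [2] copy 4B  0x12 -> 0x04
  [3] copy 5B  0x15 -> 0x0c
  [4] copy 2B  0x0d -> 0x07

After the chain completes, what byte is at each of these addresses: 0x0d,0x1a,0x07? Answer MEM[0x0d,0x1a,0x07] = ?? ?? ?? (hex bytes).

MEM[0x0d,0x1a,0x07] = 50 e6 50

#0 dst[0x06+2] := {0xc4,0x75}
#1 dst[0x02+7] := {0x8a,0x2e,0x68,0xc4,0x75,0x3f,0xcb}
#2 dst[0x04+4] := {0xe9,0x98,0x8f,0x01}
#3 dst[0x0c+5] := {0x01,0x50,0x50,0x9a,0x00}
#4 dst[0x07+2] := {0x50,0x50}
query mem[0x0d]=0x50, mem[0x1a]=0xe6, mem[0x07]=0x50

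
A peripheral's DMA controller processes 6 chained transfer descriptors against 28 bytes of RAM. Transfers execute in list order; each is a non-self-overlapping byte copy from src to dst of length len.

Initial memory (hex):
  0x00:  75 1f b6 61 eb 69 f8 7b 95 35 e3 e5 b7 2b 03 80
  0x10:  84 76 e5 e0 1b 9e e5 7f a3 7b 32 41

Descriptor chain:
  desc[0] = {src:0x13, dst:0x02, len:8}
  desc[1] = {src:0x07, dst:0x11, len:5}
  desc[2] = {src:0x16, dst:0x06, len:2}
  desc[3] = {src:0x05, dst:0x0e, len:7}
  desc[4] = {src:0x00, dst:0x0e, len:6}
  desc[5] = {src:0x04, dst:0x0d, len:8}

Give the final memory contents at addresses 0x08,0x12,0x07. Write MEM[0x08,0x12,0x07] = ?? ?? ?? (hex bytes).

  after D0: wrote 8B at 0x02 = e01b9ee57fa37b32
  after D1: wrote 5B at 0x11 = a37b32e3e5
  after D2: wrote 2B at 0x06 = e57f
  after D3: wrote 7B at 0x0e = e5e57f7b32e3e5
  after D4: wrote 6B at 0x0e = 751fe01b9ee5
  after D5: wrote 8B at 0x0d = 9ee5e57f7b32e3e5
query mem[0x08]=0x7b, mem[0x12]=0x32, mem[0x07]=0x7f

MEM[0x08,0x12,0x07] = 7b 32 7f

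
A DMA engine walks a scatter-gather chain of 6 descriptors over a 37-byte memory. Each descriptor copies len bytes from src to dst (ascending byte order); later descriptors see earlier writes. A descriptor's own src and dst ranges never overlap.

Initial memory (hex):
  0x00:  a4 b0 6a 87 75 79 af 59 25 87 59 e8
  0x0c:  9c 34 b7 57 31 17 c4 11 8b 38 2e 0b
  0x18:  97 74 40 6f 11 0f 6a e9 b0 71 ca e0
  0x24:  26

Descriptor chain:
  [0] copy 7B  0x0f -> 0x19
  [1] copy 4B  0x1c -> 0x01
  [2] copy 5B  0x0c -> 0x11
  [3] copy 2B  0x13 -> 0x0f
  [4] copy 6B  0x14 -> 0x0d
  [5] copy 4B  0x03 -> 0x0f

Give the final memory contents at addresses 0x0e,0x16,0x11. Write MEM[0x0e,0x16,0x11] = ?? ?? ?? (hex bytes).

D0: mem[0x19..0x1f] <- [57 31 17 c4 11 8b 38]
D1: mem[0x01..0x04] <- [c4 11 8b 38]
D2: mem[0x11..0x15] <- [9c 34 b7 57 31]
D3: mem[0x0f..0x10] <- [b7 57]
D4: mem[0x0d..0x12] <- [57 31 2e 0b 97 57]
D5: mem[0x0f..0x12] <- [8b 38 79 af]
query mem[0x0e]=0x31, mem[0x16]=0x2e, mem[0x11]=0x79

MEM[0x0e,0x16,0x11] = 31 2e 79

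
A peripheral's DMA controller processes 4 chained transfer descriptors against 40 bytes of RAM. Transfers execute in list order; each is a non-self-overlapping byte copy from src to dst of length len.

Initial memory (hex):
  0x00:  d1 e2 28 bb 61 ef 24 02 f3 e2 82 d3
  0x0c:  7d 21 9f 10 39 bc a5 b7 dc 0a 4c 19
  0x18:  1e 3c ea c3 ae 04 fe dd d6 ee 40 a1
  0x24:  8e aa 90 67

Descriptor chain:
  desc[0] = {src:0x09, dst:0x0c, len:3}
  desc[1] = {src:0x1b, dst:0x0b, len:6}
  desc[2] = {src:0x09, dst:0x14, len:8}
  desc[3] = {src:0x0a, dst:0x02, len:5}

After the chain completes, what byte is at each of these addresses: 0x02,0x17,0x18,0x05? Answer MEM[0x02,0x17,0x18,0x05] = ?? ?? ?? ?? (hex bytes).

MEM[0x02,0x17,0x18,0x05] = 82 ae 04 04

  after D0: wrote 3B at 0x0c = e282d3
  after D1: wrote 6B at 0x0b = c3ae04feddd6
  after D2: wrote 8B at 0x14 = e282c3ae04feddd6
  after D3: wrote 5B at 0x02 = 82c3ae04fe
query mem[0x02]=0x82, mem[0x17]=0xae, mem[0x18]=0x04, mem[0x05]=0x04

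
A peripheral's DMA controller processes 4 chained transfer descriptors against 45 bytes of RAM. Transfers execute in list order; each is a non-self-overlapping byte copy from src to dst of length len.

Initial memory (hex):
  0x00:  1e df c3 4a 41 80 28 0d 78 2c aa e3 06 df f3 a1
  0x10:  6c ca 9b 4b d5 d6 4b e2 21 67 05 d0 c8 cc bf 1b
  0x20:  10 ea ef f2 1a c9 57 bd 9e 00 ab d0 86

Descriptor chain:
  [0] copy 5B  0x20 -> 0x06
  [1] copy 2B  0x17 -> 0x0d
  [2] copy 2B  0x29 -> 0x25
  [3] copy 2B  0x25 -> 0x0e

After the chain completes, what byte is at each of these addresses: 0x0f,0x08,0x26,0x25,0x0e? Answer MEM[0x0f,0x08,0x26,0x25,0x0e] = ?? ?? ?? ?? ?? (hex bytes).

MEM[0x0f,0x08,0x26,0x25,0x0e] = ab ef ab 00 00

#0 dst[0x06+5] := {0x10,0xea,0xef,0xf2,0x1a}
#1 dst[0x0d+2] := {0xe2,0x21}
#2 dst[0x25+2] := {0x00,0xab}
#3 dst[0x0e+2] := {0x00,0xab}
query mem[0x0f]=0xab, mem[0x08]=0xef, mem[0x26]=0xab, mem[0x25]=0x00, mem[0x0e]=0x00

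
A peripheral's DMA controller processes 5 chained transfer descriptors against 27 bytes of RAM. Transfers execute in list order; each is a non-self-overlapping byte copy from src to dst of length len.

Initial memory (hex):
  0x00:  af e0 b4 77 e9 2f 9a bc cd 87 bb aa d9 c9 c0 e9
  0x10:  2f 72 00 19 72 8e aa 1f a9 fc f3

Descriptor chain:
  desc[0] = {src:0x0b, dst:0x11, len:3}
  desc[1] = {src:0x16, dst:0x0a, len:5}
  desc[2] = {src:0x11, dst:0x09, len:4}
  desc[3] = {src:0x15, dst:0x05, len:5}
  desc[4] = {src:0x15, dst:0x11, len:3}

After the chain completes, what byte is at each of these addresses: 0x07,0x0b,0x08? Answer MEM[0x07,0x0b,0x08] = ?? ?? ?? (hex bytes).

MEM[0x07,0x0b,0x08] = 1f c9 a9

  after D0: wrote 3B at 0x11 = aad9c9
  after D1: wrote 5B at 0x0a = aa1fa9fcf3
  after D2: wrote 4B at 0x09 = aad9c972
  after D3: wrote 5B at 0x05 = 8eaa1fa9fc
  after D4: wrote 3B at 0x11 = 8eaa1f
query mem[0x07]=0x1f, mem[0x0b]=0xc9, mem[0x08]=0xa9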